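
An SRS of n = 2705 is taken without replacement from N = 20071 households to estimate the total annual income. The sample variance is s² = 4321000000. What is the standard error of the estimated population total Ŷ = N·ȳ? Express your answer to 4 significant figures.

Var(Ŷ) = N²·Var(ȳ) = N²·(1 − n/N)·s²/n.
f = 2705/20071 = 0.13477156; Var(ȳ) = 0.86522844·4321000000/2705 = 1.3821265 × 10^6.
Var(Ŷ) = 20071² · (1.3821265 × 10^6) = 5.5678281 × 10^14.
SE(Ŷ) = √(5.5678281 × 10^14) = 2.360 × 10^7.

2.360 × 10^7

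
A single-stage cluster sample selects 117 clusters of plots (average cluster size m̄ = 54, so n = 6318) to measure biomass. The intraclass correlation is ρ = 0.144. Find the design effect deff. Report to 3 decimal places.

deff = 1 + (54 − 1)·0.144 = 1 + 7.632 = 8.632.

8.632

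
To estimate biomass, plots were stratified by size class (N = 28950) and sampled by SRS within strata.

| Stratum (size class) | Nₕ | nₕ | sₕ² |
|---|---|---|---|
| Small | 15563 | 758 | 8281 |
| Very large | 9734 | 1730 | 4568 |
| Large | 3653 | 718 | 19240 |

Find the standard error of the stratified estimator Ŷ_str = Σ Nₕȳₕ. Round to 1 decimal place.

54865.4

Var(Ŷ_str) = Σₕ Nₕ²(1 − fₕ)sₕ²/nₕ.
Small: 15563²·(1 − 758/15563)·8281/758 = 2.517186 × 10^9.
Very large: 9734²·(1 − 1730/9734)·4568/1730 = 2.057209 × 10^8.
Large: 3653²·(1 − 718/3653)·19240/718 = 2.8730184 × 10^8.
Sum = 3.0102087 × 10^9.
SE = √(3.0102087 × 10^9) = 54865.4.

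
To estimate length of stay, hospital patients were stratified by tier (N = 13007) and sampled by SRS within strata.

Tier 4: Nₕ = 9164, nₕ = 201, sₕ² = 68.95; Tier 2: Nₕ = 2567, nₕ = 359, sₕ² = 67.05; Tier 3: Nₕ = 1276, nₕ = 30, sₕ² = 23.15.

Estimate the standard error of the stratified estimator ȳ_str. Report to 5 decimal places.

0.42432

Var(ȳ_str) = Σₕ Wₕ²(1 − fₕ)sₕ²/nₕ with Wₕ = Nₕ/N, N = 13007.
Tier 4: Wₕ = 0.70454371; term = 0.70454371²·(1 − 0.02193365)·68.95/201 = 0.16654148.
Tier 2: Wₕ = 0.19735527; term = 0.19735527²·(1 − 0.13985197)·67.05/359 = 0.0062571273.
Tier 3: Wₕ = 0.09810102; term = 0.09810102²·(1 − 0.02351097)·23.15/30 = 0.0072517726.
Sum = 0.18005038.
SE = √(0.18005038) = 0.42432.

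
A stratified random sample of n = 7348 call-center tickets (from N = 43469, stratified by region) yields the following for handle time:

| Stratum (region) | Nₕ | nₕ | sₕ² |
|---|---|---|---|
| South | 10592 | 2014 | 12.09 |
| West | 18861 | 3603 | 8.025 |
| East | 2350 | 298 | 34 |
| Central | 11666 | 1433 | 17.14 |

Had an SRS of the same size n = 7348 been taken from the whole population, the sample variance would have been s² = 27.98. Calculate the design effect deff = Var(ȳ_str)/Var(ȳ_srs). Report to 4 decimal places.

0.5293

Var(ȳ_str) = Σ Wₕ²(1−fₕ)sₕ²/nₕ with Wₕ = Nₕ/43469:
  South: (10592/43469)²·(1−2014/10592)·12.09/2014 = 2.8864999 × 10^-4
  West: (18861/43469)²·(1−3603/18861)·8.025/3603 = 3.3922184 × 10^-4
  East: (2350/43469)²·(1−298/2350)·34/298 = 2.911713 × 10^-4
  Central: (11666/43469)²·(1−1433/11666)·17.14/1433 = 7.5566668 × 10^-4
  → Var(ȳ_str) = 0.0016747098.
Var(ȳ_srs) = (1 − 7348/43469)·27.98/7348 = 0.0031641618.
deff = 0.0016747098 / 0.0031641618 = 0.5293.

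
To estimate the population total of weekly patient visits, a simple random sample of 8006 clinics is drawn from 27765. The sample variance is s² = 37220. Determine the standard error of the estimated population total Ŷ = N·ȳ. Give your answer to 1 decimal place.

Var(Ŷ) = N²·Var(ȳ) = N²·(1 − n/N)·s²/n.
f = 8006/27765 = 0.28834864; Var(ȳ) = 0.71165136·37220/8006 = 3.3084766.
Var(Ŷ) = 27765² · 3.3084766 = 2.5504888 × 10^9.
SE(Ŷ) = √(2.5504888 × 10^9) = 50502.4.

50502.4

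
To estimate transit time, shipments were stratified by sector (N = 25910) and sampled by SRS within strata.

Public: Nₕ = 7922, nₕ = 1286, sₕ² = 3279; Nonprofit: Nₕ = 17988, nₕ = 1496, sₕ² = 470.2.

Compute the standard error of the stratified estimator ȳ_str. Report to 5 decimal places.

0.58186

Var(ȳ_str) = Σₕ Wₕ²(1 − fₕ)sₕ²/nₕ with Wₕ = Nₕ/N, N = 25910.
Public: Wₕ = 0.30575068; term = 0.30575068²·(1 − 0.16233274)·3279/1286 = 0.19966725.
Nonprofit: Wₕ = 0.69424932; term = 0.69424932²·(1 − 0.08316656)·470.2/1496 = 0.13889046.
Sum = 0.33855771.
SE = √(0.33855771) = 0.58186.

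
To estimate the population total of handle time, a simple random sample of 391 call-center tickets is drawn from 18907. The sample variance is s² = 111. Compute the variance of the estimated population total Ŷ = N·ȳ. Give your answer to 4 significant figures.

Var(Ŷ) = N²·Var(ȳ) = N²·(1 − n/N)·s²/n.
f = 391/18907 = 0.02068017; Var(ȳ) = 0.97931983·111/391 = 0.27801663.
Var(Ŷ) = 18907² · 0.27801663 = 9.9383897 × 10^7.

9.938 × 10^7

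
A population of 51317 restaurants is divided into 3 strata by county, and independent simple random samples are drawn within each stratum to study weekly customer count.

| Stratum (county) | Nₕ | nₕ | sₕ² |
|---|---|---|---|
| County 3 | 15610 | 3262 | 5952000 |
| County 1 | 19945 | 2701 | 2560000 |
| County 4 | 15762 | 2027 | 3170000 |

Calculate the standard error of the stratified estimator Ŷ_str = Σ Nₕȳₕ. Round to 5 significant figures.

Var(Ŷ_str) = Σₕ Nₕ²(1 − fₕ)sₕ²/nₕ.
County 3: 15610²·(1 − 3262/15610)·5952000/3262 = 3.5170496 × 10^11.
County 1: 19945²·(1 − 2701/19945)·2560000/2701 = 3.2597736 × 10^11.
County 4: 15762²·(1 − 2027/15762)·3170000/2027 = 3.3856768 × 10^11.
Sum = 1.01625 × 10^12.
SE = √(1.01625 × 10^12) = 1.0081 × 10^6.

1.0081 × 10^6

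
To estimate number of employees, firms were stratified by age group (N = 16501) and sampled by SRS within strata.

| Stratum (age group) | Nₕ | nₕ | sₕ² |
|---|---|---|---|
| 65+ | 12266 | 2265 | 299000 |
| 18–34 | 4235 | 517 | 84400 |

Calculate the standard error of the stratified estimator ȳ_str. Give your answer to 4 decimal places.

8.3015

Var(ȳ_str) = Σₕ Wₕ²(1 − fₕ)sₕ²/nₕ with Wₕ = Nₕ/N, N = 16501.
65+: Wₕ = 0.74334889; term = 0.74334889²·(1 − 0.18465677)·299000/2265 = 59.474232.
18–34: Wₕ = 0.25665111; term = 0.25665111²·(1 − 0.12207792)·84400/517 = 9.4404821.
Sum = 68.914714.
SE = √(68.914714) = 8.3015.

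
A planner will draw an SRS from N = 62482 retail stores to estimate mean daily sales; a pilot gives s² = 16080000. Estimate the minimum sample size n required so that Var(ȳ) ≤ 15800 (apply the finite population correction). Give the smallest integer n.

1002

Without fpc, n₀ = s²/D = 16080000/15800 = 1017.7215.
With fpc, (1 − n/N)·s²/n ≤ D requires n ≥ n₀/(1 + n₀/N) = 1017.7215/(1 + 1017.7215/62482) = 1001.4103.
Rounding up, n = 1002.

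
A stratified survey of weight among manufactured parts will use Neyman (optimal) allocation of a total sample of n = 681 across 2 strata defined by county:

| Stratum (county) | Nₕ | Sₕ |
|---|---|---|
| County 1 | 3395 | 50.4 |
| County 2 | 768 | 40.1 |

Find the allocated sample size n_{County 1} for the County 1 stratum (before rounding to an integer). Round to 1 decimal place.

577.1

Neyman allocation: nₕ = n·NₕSₕ / Σⱼ NⱼSⱼ.
Σ NⱼSⱼ = 3395·50.4 + 768·40.1 = 201904.8.
n_{County 1} = 681·3395·50.4 / 201904.8 = 577.1.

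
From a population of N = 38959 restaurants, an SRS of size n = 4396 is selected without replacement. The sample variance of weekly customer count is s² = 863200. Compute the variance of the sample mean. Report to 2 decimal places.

Under SRS without replacement, Var(ȳ) = (1 − f)·s²/n with f = n/N = 4396/38959 = 0.11283657.
Var(ȳ) = (1 − 0.11283657)·863200/4396 = 0.88716343·196.36033 = 174.2037.

174.20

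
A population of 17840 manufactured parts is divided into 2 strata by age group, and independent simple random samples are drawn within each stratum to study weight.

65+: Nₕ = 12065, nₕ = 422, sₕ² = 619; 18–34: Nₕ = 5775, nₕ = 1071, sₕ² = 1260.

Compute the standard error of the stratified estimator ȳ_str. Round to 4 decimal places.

Var(ȳ_str) = Σₕ Wₕ²(1 − fₕ)sₕ²/nₕ with Wₕ = Nₕ/N, N = 17840.
65+: Wₕ = 0.67628924; term = 0.67628924²·(1 − 0.03497721)·619/422 = 0.64741197.
18–34: Wₕ = 0.32371076; term = 0.32371076²·(1 − 0.18545455)·1260/1071 = 0.10041779.
Sum = 0.74782976.
SE = √(0.74782976) = 0.8648.

0.8648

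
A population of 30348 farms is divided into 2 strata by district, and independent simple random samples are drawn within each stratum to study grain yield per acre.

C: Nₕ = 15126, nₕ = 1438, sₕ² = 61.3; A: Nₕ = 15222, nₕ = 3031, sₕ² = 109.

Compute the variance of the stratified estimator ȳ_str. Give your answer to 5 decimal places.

Var(ȳ_str) = Σₕ Wₕ²(1 − fₕ)sₕ²/nₕ with Wₕ = Nₕ/N, N = 30348.
C: Wₕ = 0.49841835; term = 0.49841835²·(1 − 0.09506809)·61.3/1438 = 0.0095830892.
A: Wₕ = 0.50158165; term = 0.50158165²·(1 − 0.19911970)·109/3031 = 0.0072458854.
Sum = 0.016828975.

0.01683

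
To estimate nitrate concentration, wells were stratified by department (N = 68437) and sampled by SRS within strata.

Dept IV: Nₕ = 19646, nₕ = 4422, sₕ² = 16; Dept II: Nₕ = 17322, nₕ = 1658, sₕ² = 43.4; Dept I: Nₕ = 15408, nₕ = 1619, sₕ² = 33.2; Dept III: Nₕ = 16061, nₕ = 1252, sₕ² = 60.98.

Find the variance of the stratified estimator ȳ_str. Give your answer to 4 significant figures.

0.005151

Var(ȳ_str) = Σₕ Wₕ²(1 − fₕ)sₕ²/nₕ with Wₕ = Nₕ/N, N = 68437.
Dept IV: Wₕ = 0.28706694; term = 0.28706694²·(1 − 0.22508399)·16/4422 = 2.3105865 × 10^-4.
Dept II: Wₕ = 0.25310870; term = 0.25310870²·(1 − 0.09571643)·43.4/1658 = 0.0015164356.
Dept I: Wₕ = 0.22514137; term = 0.22514137²·(1 − 0.10507529)·33.2/1619 = 9.3022573 × 10^-4.
Dept III: Wₕ = 0.23468299; term = 0.23468299²·(1 − 0.07795280)·60.98/1252 = 0.0024734292.
Sum = 0.0051511492.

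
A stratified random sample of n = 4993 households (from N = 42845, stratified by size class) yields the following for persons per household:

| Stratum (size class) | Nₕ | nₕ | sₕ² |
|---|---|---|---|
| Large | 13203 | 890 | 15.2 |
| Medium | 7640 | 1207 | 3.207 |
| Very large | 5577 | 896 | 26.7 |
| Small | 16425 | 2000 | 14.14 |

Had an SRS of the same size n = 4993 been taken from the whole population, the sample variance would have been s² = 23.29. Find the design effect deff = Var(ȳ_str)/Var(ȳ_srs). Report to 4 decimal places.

0.7086

Var(ȳ_str) = Σ Wₕ²(1−fₕ)sₕ²/nₕ with Wₕ = Nₕ/42845:
  Large: (13203/42845)²·(1−890/13203)·15.2/890 = 0.0015124805
  Medium: (7640/42845)²·(1−1207/7640)·3.207/1207 = 7.1137452 × 10^-5
  Very large: (5577/42845)²·(1−896/5577)·26.7/896 = 4.2378174 × 10^-4
  Small: (16425/42845)²·(1−2000/16425)·14.14/2000 = 9.1251565 × 10^-4
  → Var(ȳ_str) = 0.0029199153.
Var(ȳ_srs) = (1 − 4993/42845)·23.29/4993 = 0.004120943.
deff = 0.0029199153 / 0.004120943 = 0.7086.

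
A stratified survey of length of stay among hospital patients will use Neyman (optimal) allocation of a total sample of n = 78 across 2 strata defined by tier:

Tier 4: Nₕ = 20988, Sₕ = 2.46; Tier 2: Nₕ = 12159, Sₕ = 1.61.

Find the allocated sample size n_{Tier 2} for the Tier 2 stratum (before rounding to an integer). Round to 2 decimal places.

Neyman allocation: nₕ = n·NₕSₕ / Σⱼ NⱼSⱼ.
Σ NⱼSⱼ = 20988·2.46 + 12159·1.61 = 71206.47.
n_{Tier 2} = 78·12159·1.61 / 71206.47 = 21.44.

21.44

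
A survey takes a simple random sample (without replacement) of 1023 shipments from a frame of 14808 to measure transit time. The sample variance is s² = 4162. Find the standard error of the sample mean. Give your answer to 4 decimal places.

Under SRS without replacement, Var(ȳ) = (1 − f)·s²/n with f = n/N = 1023/14808 = 0.06908428.
Var(ȳ) = (1 − 0.06908428)·4162/1023 = 0.93091572·4.0684262 = 3.7873619.
SE(ȳ) = √(3.7873619) = 1.9461.

1.9461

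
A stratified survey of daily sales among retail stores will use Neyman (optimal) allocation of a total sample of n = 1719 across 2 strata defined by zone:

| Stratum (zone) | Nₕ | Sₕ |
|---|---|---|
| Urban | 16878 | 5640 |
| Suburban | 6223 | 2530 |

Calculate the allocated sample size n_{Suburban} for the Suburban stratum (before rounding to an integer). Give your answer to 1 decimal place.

244.0

Neyman allocation: nₕ = n·NₕSₕ / Σⱼ NⱼSⱼ.
Σ NⱼSⱼ = 16878·5640 + 6223·2530 = 1.1093611 × 10^8.
n_{Suburban} = 1719·6223·2530 / (1.1093611 × 10^8) = 244.0.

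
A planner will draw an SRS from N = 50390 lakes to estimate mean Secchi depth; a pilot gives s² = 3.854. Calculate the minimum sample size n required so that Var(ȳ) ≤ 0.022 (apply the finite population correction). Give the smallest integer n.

Without fpc, n₀ = s²/D = 3.854/0.022 = 175.1818.
With fpc, (1 − n/N)·s²/n ≤ D requires n ≥ n₀/(1 + n₀/N) = 175.1818/(1 + 175.1818/50390) = 174.5749.
Rounding up, n = 175.

175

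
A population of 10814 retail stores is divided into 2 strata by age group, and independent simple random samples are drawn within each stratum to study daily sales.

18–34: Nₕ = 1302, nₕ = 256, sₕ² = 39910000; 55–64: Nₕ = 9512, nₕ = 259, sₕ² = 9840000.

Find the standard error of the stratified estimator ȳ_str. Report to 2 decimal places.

174.38

Var(ȳ_str) = Σₕ Wₕ²(1 − fₕ)sₕ²/nₕ with Wₕ = Nₕ/N, N = 10814.
18–34: Wₕ = 0.12039948; term = 0.12039948²·(1 − 0.19662058)·39910000/256 = 1815.5646.
55–64: Wₕ = 0.87960052; term = 0.87960052²·(1 − 0.02722876)·9840000/259 = 28594.138.
Sum = 30409.703.
SE = √(30409.703) = 174.38.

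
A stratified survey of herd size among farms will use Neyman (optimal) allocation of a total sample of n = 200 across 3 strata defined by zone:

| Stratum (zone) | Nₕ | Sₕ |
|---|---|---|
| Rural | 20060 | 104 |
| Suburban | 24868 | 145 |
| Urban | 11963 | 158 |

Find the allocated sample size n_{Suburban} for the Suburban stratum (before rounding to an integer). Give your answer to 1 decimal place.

95.1

Neyman allocation: nₕ = n·NₕSₕ / Σⱼ NⱼSⱼ.
Σ NⱼSⱼ = 20060·104 + 24868·145 + 11963·158 = 7.582254 × 10^6.
n_{Suburban} = 200·24868·145 / (7.582254 × 10^6) = 95.1.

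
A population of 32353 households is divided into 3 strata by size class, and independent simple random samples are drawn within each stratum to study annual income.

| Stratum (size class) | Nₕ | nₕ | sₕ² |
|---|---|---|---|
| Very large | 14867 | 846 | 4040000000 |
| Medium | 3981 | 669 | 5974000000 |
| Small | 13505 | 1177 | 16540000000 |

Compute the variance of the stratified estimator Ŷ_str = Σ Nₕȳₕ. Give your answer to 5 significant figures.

3.4528 × 10^15

Var(Ŷ_str) = Σₕ Nₕ²(1 − fₕ)sₕ²/nₕ.
Very large: 14867²·(1 − 846/14867)·4040000000/846 = 9.9543598 × 10^14.
Medium: 3981²·(1 − 669/3981)·5974000000/669 = 1.1773934 × 10^14.
Small: 13505²·(1 − 1177/13505)·16540000000/1177 = 2.339625 × 10^15.
Sum = 3.4528003 × 10^15.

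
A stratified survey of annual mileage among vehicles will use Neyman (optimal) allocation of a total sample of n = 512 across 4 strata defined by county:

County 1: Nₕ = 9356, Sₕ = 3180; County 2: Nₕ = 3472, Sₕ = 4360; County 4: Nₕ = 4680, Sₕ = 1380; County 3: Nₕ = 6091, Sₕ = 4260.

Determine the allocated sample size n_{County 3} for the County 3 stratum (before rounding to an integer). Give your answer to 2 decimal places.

171.87

Neyman allocation: nₕ = n·NₕSₕ / Σⱼ NⱼSⱼ.
Σ NⱼSⱼ = 9356·3180 + 3472·4360 + 4680·1380 + 6091·4260 = 7.729606 × 10^7.
n_{County 3} = 512·6091·4260 / (7.729606 × 10^7) = 171.87.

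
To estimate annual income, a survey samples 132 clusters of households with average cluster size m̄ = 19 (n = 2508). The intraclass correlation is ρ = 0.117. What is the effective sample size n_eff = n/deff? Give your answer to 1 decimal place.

deff = 1 + (19 − 1)·0.117 = 1 + 2.106 = 3.106.
n_eff = 2508 / 3.106 = 807.5.

807.5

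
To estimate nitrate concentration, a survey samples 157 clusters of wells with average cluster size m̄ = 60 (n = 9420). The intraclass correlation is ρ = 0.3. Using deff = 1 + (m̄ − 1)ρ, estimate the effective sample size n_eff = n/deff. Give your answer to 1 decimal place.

503.7

deff = 1 + (60 − 1)·0.3 = 1 + 17.7 = 18.7.
n_eff = 9420 / 18.7 = 503.7.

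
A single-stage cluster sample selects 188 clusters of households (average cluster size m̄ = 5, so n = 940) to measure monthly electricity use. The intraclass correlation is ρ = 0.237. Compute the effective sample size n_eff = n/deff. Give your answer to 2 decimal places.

deff = 1 + (5 − 1)·0.237 = 1 + 0.948 = 1.948.
n_eff = 940 / 1.948 = 482.55.

482.55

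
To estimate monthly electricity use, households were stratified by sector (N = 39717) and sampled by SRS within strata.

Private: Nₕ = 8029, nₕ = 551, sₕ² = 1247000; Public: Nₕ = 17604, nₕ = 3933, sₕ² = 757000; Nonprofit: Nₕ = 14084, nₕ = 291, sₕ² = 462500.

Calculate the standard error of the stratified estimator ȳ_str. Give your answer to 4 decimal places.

Var(ȳ_str) = Σₕ Wₕ²(1 − fₕ)sₕ²/nₕ with Wₕ = Nₕ/N, N = 39717.
Private: Wₕ = 0.20215525; term = 0.20215525²·(1 − 0.06862623)·1247000/551 = 86.1408.
Public: Wₕ = 0.44323589; term = 0.44323589²·(1 − 0.22341513)·757000/3933 = 29.365047.
Nonprofit: Wₕ = 0.35460886; term = 0.35460886²·(1 − 0.02066174)·462500/291 = 195.72695.
Sum = 311.2328.
SE = √(311.2328) = 17.6418.

17.6418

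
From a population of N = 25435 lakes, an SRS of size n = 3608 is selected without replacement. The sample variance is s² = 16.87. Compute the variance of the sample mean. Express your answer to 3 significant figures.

Under SRS without replacement, Var(ȳ) = (1 − f)·s²/n with f = n/N = 3608/25435 = 0.14185178.
Var(ȳ) = (1 − 0.14185178)·16.87/3608 = 0.85814822·0.0046757206 = 0.0040124613.

0.00401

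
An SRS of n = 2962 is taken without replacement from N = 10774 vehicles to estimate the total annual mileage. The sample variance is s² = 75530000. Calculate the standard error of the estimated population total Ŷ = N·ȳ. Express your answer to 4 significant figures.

1.465 × 10^6

Var(Ŷ) = N²·Var(ȳ) = N²·(1 − n/N)·s²/n.
f = 2962/10774 = 0.27492111; Var(ȳ) = 0.72507889·75530000/2962 = 18489.267.
Var(Ŷ) = 10774² · 18489.267 = 2.146217 × 10^12.
SE(Ŷ) = √(2.146217 × 10^12) = 1.465 × 10^6.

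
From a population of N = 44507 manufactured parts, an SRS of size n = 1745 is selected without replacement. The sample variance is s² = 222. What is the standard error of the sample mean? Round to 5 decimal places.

0.34962

Under SRS without replacement, Var(ȳ) = (1 − f)·s²/n with f = n/N = 1745/44507 = 0.03920732.
Var(ȳ) = (1 − 0.03920732)·222/1745 = 0.96079268·0.12722063 = 0.12223265.
SE(ȳ) = √(0.12223265) = 0.34962.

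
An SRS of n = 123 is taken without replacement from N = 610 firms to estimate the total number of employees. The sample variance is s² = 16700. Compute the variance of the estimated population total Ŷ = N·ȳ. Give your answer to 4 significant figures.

4.033 × 10^7

Var(Ŷ) = N²·Var(ȳ) = N²·(1 − n/N)·s²/n.
f = 123/610 = 0.20163934; Var(ȳ) = 0.79836066·16700/123 = 108.39531.
Var(Ŷ) = 610² · 108.39531 = 4.0333895 × 10^7.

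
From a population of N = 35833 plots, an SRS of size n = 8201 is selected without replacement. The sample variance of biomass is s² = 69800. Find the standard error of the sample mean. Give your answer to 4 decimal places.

2.5619

Under SRS without replacement, Var(ȳ) = (1 − f)·s²/n with f = n/N = 8201/35833 = 0.22886725.
Var(ȳ) = (1 − 0.22886725)·69800/8201 = 0.77113275·8.5111572 = 6.5632321.
SE(ȳ) = √(6.5632321) = 2.5619.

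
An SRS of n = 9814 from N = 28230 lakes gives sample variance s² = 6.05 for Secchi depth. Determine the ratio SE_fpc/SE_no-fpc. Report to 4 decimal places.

0.8077

f = n/N = 9814/28230 = 0.34764435.
SE_no-fpc = √(s²/n) = 0.024828739; SE_fpc = √((1−f)s²/n) = 0.020053809.
Ratio = √(1−f) = 0.80768537.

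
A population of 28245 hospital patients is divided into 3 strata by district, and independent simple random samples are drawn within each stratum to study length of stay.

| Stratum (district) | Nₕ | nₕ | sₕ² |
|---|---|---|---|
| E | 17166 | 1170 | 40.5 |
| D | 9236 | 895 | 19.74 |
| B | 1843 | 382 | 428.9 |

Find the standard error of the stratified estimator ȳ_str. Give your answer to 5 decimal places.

Var(ȳ_str) = Σₕ Wₕ²(1 − fₕ)sₕ²/nₕ with Wₕ = Nₕ/N, N = 28245.
E: Wₕ = 0.60775358; term = 0.60775358²·(1 − 0.06815799)·40.5/1170 = 0.011914244.
D: Wₕ = 0.32699593; term = 0.32699593²·(1 − 0.09690342)·19.74/895 = 0.0021298205.
B: Wₕ = 0.06525049; term = 0.06525049²·(1 − 0.20727075)·428.9/382 = 0.0037895276.
Sum = 0.017833592.
SE = √(0.017833592) = 0.13354.

0.13354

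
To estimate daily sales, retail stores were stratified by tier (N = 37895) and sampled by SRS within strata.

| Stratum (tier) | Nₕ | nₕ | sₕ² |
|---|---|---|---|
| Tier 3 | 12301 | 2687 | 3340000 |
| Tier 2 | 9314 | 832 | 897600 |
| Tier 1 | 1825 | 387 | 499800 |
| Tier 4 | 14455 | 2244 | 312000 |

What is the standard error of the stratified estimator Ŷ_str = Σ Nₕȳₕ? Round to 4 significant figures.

Var(Ŷ_str) = Σₕ Nₕ²(1 − fₕ)sₕ²/nₕ.
Tier 3: 12301²·(1 − 2687/12301)·3340000/2687 = 1.4700203 × 10^11.
Tier 2: 9314²·(1 − 832/9314)·897600/832 = 8.52303 × 10^10.
Tier 1: 1825²·(1 − 387/1825)·499800/387 = 3.3892768 × 10^9.
Tier 4: 14455²·(1 − 2244/14455)·312000/2244 = 2.4541498 × 10^10.
Sum = 2.601631 × 10^11.
SE = √(2.601631 × 10^11) = 510100.

510100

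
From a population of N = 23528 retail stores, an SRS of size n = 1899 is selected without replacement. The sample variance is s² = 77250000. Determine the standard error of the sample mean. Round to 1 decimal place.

193.4

Under SRS without replacement, Var(ȳ) = (1 − f)·s²/n with f = n/N = 1899/23528 = 0.08071234.
Var(ȳ) = (1 − 0.08071234)·77250000/1899 = 0.91928766·40679.305 = 37395.983.
SE(ȳ) = √(37395.983) = 193.4.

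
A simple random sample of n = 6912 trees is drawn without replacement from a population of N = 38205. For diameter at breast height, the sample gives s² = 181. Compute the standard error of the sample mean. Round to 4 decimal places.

Under SRS without replacement, Var(ȳ) = (1 − f)·s²/n with f = n/N = 6912/38205 = 0.18091873.
Var(ȳ) = (1 − 0.18091873)·181/6912 = 0.81908127·0.026186343 = 0.021448743.
SE(ȳ) = √(0.021448743) = 0.1465.

0.1465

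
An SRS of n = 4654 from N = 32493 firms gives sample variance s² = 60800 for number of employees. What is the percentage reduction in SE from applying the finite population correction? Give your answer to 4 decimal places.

f = n/N = 4654/32493 = 0.14323085.
SE_no-fpc = √(s²/n) = 3.6144199; SE_fpc = √((1−f)s²/n) = 3.345573.
Ratio = √(1−f) = 0.92561825. Reduction = 100·(1 − 0.92561825) = 7.4382%.

7.4382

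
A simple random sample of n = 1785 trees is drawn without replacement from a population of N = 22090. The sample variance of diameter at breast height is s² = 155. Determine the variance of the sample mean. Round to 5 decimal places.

0.07982

Under SRS without replacement, Var(ȳ) = (1 − f)·s²/n with f = n/N = 1785/22090 = 0.08080579.
Var(ȳ) = (1 − 0.08080579)·155/1785 = 0.91919421·0.086834734 = 0.079817984.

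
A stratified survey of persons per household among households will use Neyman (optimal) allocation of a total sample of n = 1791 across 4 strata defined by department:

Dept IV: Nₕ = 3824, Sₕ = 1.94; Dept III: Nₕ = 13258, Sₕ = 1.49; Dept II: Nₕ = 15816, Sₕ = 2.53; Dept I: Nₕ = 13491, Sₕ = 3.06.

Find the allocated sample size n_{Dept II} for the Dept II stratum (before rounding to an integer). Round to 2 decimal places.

Neyman allocation: nₕ = n·NₕSₕ / Σⱼ NⱼSⱼ.
Σ NⱼSⱼ = 3824·1.94 + 13258·1.49 + 15816·2.53 + 13491·3.06 = 108469.92.
n_{Dept II} = 1791·15816·2.53 / 108469.92 = 660.70.

660.70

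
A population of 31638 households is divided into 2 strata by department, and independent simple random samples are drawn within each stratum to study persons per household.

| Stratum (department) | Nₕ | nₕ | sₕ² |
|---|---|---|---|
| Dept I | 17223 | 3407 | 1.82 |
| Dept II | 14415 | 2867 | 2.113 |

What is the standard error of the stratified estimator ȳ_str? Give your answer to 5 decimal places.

0.01580

Var(ȳ_str) = Σₕ Wₕ²(1 − fₕ)sₕ²/nₕ with Wₕ = Nₕ/N, N = 31638.
Dept I: Wₕ = 0.54437701; term = 0.54437701²·(1 − 0.19781687)·1.82/3407 = 1.2699082 × 10^-4.
Dept II: Wₕ = 0.45562299; term = 0.45562299²·(1 − 0.19889005)·2.113/2867 = 1.2256746 × 10^-4.
Sum = 2.4955828 × 10^-4.
SE = √(2.4955828 × 10^-4) = 0.01580.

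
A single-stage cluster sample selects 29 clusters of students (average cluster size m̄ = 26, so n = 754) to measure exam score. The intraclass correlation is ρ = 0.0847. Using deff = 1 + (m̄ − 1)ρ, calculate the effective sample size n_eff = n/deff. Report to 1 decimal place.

deff = 1 + (26 − 1)·0.0847 = 1 + 2.1175 = 3.1175.
n_eff = 754 / 3.1175 = 241.9.

241.9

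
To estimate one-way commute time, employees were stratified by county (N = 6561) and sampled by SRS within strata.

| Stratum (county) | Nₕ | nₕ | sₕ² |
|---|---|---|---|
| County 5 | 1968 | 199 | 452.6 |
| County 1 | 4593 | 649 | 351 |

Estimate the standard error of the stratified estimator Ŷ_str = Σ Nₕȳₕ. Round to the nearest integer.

Var(Ŷ_str) = Σₕ Nₕ²(1 − fₕ)sₕ²/nₕ.
County 5: 1968²·(1 − 199/1968)·452.6/199 = 7.91798 × 10^6.
County 1: 4593²·(1 − 649/4593)·351/649 = 9.7970601 × 10^6.
Sum = 1.771504 × 10^7.
SE = √(1.771504 × 10^7) = 4209.

4209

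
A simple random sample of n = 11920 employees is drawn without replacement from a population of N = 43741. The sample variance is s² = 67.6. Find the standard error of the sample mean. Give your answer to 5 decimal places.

Under SRS without replacement, Var(ȳ) = (1 − f)·s²/n with f = n/N = 11920/43741 = 0.27251320.
Var(ȳ) = (1 − 0.27251320)·67.6/11920 = 0.72748680·0.0056711409 = 0.0041256802.
SE(ȳ) = √(0.0041256802) = 0.06423.

0.06423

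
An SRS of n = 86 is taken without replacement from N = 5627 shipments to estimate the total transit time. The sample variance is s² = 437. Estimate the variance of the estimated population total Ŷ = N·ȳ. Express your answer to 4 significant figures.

1.584 × 10^8

Var(Ŷ) = N²·Var(ȳ) = N²·(1 − n/N)·s²/n.
f = 86/5627 = 0.01528345; Var(ȳ) = 0.98471655·437/86 = 5.0037341.
Var(Ŷ) = 5627² · 5.0037341 = 1.5843388 × 10^8.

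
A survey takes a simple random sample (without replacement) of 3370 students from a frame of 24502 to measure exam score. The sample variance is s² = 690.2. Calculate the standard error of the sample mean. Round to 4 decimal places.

Under SRS without replacement, Var(ȳ) = (1 − f)·s²/n with f = n/N = 3370/24502 = 0.13753979.
Var(ȳ) = (1 − 0.13753979)·690.2/3370 = 0.86246021·0.20480712 = 0.17663799.
SE(ȳ) = √(0.17663799) = 0.4203.

0.4203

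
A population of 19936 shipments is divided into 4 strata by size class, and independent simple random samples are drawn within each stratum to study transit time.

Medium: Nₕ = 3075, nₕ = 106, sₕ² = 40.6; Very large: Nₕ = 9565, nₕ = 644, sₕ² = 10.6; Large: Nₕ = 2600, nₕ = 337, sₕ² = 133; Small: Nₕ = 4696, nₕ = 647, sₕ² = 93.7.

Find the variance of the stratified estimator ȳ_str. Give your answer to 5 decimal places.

Var(ȳ_str) = Σₕ Wₕ²(1 − fₕ)sₕ²/nₕ with Wₕ = Nₕ/N, N = 19936.
Medium: Wₕ = 0.15424358; term = 0.15424358²·(1 − 0.03447154)·40.6/106 = 0.0087983136.
Very large: Wₕ = 0.47978531; term = 0.47978531²·(1 − 0.06732880)·10.6/644 = 0.003533804.
Large: Wₕ = 0.13041734; term = 0.13041734²·(1 − 0.12961538)·133/337 = 0.0058425655.
Small: Wₕ = 0.23555377; term = 0.23555377²·(1 − 0.13777683)·93.7/647 = 0.0069284347.
Sum = 0.025103118.

0.02510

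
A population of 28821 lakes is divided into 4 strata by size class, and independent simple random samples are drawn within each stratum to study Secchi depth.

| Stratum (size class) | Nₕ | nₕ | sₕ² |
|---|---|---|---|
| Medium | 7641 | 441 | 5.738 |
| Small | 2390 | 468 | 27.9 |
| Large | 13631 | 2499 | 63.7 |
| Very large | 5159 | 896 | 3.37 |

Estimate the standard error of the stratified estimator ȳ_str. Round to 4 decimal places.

0.0771

Var(ȳ_str) = Σₕ Wₕ²(1 − fₕ)sₕ²/nₕ with Wₕ = Nₕ/N, N = 28821.
Medium: Wₕ = 0.26511918; term = 0.26511918²·(1 − 0.05771496)·5.738/441 = 8.6176045 × 10^-4.
Small: Wₕ = 0.08292564; term = 0.08292564²·(1 − 0.19581590)·27.9/468 = 3.296792 × 10^-4.
Large: Wₕ = 0.47295375; term = 0.47295375²·(1 − 0.18333211)·63.7/2499 = 0.0046564613.
Very large: Wₕ = 0.17900142; term = 0.17900142²·(1 − 0.17367707)·3.37/896 = 9.9582875 × 10^-5.
Sum = 0.0059474838.
SE = √(0.0059474838) = 0.0771.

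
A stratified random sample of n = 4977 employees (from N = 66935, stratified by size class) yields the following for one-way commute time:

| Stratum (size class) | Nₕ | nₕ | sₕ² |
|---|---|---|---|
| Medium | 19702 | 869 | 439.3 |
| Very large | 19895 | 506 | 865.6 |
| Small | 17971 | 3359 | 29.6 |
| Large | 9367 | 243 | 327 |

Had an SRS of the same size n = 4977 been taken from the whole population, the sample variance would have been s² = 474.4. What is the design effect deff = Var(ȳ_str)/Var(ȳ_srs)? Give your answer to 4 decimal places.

2.4406

Var(ȳ_str) = Σ Wₕ²(1−fₕ)sₕ²/nₕ with Wₕ = Nₕ/66935:
  Medium: (19702/66935)²·(1−869/19702)·439.3/869 = 0.041866313
  Very large: (19895/66935)²·(1−506/19895)·865.6/506 = 0.14728535
  Small: (17971/66935)²·(1−3359/17971)·29.6/3359 = 5.1648425 × 10^-4
  Large: (9367/66935)²·(1−243/9367)·327/243 = 0.025669697
  → Var(ȳ_str) = 0.21533784.
Var(ȳ_srs) = (1 − 4977/66935)·474.4/4977 = 0.088230992.
deff = 0.21533784 / 0.088230992 = 2.4406.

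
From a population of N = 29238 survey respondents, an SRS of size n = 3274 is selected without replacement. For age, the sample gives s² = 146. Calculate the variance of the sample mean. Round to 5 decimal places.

Under SRS without replacement, Var(ȳ) = (1 − f)·s²/n with f = n/N = 3274/29238 = 0.11197756.
Var(ȳ) = (1 − 0.11197756)·146/3274 = 0.88802244·0.044593769 = 0.039600267.

0.03960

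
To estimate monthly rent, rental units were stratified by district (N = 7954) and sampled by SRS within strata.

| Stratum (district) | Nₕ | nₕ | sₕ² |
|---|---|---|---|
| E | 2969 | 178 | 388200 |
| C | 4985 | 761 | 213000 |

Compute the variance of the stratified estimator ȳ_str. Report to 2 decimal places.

Var(ȳ_str) = Σₕ Wₕ²(1 − fₕ)sₕ²/nₕ with Wₕ = Nₕ/N, N = 7954.
E: Wₕ = 0.37327131; term = 0.37327131²·(1 − 0.05995285)·388200/178 = 285.65011.
C: Wₕ = 0.62672869; term = 0.62672869²·(1 − 0.15265797)·213000/761 = 93.156432.
Sum = 378.80654.

378.81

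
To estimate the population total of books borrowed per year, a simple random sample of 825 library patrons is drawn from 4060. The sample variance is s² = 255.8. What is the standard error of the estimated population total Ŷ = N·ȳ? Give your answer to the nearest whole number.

Var(Ŷ) = N²·Var(ȳ) = N²·(1 − n/N)·s²/n.
f = 825/4060 = 0.20320197; Var(ȳ) = 0.79679803·255.8/825 = 0.24705568.
Var(Ŷ) = 4060² · 0.24705568 = 4.072367 × 10^6.
SE(Ŷ) = √(4.072367 × 10^6) = 2018.

2018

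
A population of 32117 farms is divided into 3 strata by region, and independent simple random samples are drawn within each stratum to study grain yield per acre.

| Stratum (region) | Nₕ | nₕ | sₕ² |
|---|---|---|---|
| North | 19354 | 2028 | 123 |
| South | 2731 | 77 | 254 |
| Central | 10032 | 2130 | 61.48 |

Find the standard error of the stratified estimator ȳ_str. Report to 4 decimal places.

Var(ȳ_str) = Σₕ Wₕ²(1 − fₕ)sₕ²/nₕ with Wₕ = Nₕ/N, N = 32117.
North: Wₕ = 0.60260921; term = 0.60260921²·(1 − 0.10478454)·123/2028 = 0.019716792.
South: Wₕ = 0.08503285; term = 0.08503285²·(1 − 0.02819480)·254/77 = 0.023179052.
Central: Wₕ = 0.31235794; term = 0.31235794²·(1 − 0.21232057)·61.48/2130 = 0.0022182417.
Sum = 0.045114086.
SE = √(0.045114086) = 0.2124.

0.2124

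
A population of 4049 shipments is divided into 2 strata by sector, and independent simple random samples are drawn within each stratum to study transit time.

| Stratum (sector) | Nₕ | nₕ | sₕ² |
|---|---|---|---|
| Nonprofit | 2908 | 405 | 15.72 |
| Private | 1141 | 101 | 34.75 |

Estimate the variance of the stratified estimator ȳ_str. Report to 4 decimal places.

0.0421

Var(ȳ_str) = Σₕ Wₕ²(1 − fₕ)sₕ²/nₕ with Wₕ = Nₕ/N, N = 4049.
Nonprofit: Wₕ = 0.71820203; term = 0.71820203²·(1 − 0.13927098)·15.72/405 = 0.017232854.
Private: Wₕ = 0.28179797; term = 0.28179797²·(1 − 0.08851884)·34.75/101 = 0.024903298.
Sum = 0.042136152.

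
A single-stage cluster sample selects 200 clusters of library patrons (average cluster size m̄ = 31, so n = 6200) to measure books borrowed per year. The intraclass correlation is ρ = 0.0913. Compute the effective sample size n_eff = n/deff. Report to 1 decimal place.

1658.2

deff = 1 + (31 − 1)·0.0913 = 1 + 2.739 = 3.739.
n_eff = 6200 / 3.739 = 1658.2.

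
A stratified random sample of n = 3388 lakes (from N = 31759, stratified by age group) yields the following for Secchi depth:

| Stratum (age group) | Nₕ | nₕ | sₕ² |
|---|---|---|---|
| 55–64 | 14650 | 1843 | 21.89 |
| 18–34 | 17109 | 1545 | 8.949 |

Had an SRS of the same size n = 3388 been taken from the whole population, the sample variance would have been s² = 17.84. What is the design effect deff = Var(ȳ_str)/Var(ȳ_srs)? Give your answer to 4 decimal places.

0.7948

Var(ȳ_str) = Σ Wₕ²(1−fₕ)sₕ²/nₕ with Wₕ = Nₕ/31759:
  55–64: (14650/31759)²·(1−1843/14650)·21.89/1843 = 0.0022093871
  18–34: (17109/31759)²·(1−1545/17109)·8.949/1545 = 0.0015291787
  → Var(ȳ_str) = 0.0037385658.
Var(ȳ_srs) = (1 − 3388/31759)·17.84/3388 = 0.0047039129.
deff = 0.0037385658 / 0.0047039129 = 0.7948.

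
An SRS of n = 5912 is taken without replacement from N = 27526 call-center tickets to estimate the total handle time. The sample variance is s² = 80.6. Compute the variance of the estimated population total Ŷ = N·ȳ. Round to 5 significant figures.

Var(Ŷ) = N²·Var(ȳ) = N²·(1 − n/N)·s²/n.
f = 5912/27526 = 0.21477875; Var(ȳ) = 0.78522125·80.6/5912 = 0.010705148.
Var(Ŷ) = 27526² · 0.010705148 = 8.1110838 × 10^6.

8.1111 × 10^6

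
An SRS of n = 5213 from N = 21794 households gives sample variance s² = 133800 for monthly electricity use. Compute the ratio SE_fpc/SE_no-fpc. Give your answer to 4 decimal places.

0.8722

f = n/N = 5213/21794 = 0.23919427.
SE_no-fpc = √(s²/n) = 5.0662217; SE_fpc = √((1−f)s²/n) = 4.4189703.
Ratio = √(1−f) = 0.87224178.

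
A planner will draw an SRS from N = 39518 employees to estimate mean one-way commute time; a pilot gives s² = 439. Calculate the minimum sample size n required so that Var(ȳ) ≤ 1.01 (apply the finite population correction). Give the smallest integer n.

Without fpc, n₀ = s²/D = 439/1.01 = 434.6535.
With fpc, (1 − n/N)·s²/n ≤ D requires n ≥ n₀/(1 + n₀/N) = 434.6535/(1 + 434.6535/39518) = 429.9248.
Rounding up, n = 430.

430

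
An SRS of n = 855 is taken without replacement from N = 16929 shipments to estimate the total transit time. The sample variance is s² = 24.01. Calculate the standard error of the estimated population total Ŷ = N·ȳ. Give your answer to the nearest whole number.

Var(Ŷ) = N²·Var(ȳ) = N²·(1 − n/N)·s²/n.
f = 855/16929 = 0.05050505; Var(ȳ) = 0.94949495·24.01/855 = 0.026663595.
Var(Ŷ) = 16929² · 0.026663595 = 7.6415474 × 10^6.
SE(Ŷ) = √(7.6415474 × 10^6) = 2764.

2764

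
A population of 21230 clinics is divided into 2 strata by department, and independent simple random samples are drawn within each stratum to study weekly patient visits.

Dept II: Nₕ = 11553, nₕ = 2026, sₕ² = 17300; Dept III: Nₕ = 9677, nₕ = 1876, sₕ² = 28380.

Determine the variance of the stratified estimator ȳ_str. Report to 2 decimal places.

Var(ȳ_str) = Σₕ Wₕ²(1 − fₕ)sₕ²/nₕ with Wₕ = Nₕ/N, N = 21230.
Dept II: Wₕ = 0.54418276; term = 0.54418276²·(1 − 0.17536571)·17300/2026 = 2.0852475.
Dept III: Wₕ = 0.45581724; term = 0.45581724²·(1 − 0.19386173)·28380/1876 = 2.5337898.
Sum = 4.6190373.

4.62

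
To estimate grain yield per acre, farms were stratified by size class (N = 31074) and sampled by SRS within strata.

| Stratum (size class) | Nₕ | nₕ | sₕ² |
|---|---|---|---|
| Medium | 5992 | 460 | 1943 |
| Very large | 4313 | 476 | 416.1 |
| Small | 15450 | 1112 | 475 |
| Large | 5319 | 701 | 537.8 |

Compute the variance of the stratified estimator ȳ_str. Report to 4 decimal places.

0.2775

Var(ȳ_str) = Σₕ Wₕ²(1 − fₕ)sₕ²/nₕ with Wₕ = Nₕ/N, N = 31074.
Medium: Wₕ = 0.19283002; term = 0.19283002²·(1 − 0.07676903)·1943/460 = 0.14500221.
Very large: Wₕ = 0.13879771; term = 0.13879771²·(1 − 0.11036402)·416.1/476 = 0.014981928.
Small: Wₕ = 0.49720023; term = 0.49720023²·(1 − 0.07197411)·475/1112 = 0.097996724.
Large: Wₕ = 0.17117204; term = 0.17117204²·(1 − 0.13179169)·537.8/701 = 0.01951607.
Sum = 0.27749693.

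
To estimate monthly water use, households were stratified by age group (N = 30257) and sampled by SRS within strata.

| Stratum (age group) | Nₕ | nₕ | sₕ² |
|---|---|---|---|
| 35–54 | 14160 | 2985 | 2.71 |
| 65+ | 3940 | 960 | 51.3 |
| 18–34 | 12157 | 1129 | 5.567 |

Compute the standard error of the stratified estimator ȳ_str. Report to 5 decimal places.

0.03955

Var(ȳ_str) = Σₕ Wₕ²(1 − fₕ)sₕ²/nₕ with Wₕ = Nₕ/N, N = 30257.
35–54: Wₕ = 0.46799088; term = 0.46799088²·(1 − 0.21080508)·2.71/2985 = 1.5692206 × 10^-4.
65+: Wₕ = 0.13021780; term = 0.13021780²·(1 − 0.24365482)·51.3/960 = 6.8534127 × 10^-4.
18–34: Wₕ = 0.40179132; term = 0.40179132²·(1 − 0.09286831)·5.567/1129 = 7.2210229 × 10^-4.
Sum = 0.0015643656.
SE = √(0.0015643656) = 0.03955.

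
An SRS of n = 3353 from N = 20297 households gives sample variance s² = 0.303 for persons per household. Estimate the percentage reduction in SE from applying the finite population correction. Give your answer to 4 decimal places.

8.6324

f = n/N = 3353/20297 = 0.16519683.
SE_no-fpc = √(s²/n) = 0.0095061473; SE_fpc = √((1−f)s²/n) = 0.0086855352.
Ratio = √(1−f) = 0.91367564. Reduction = 100·(1 − 0.91367564) = 8.6324%.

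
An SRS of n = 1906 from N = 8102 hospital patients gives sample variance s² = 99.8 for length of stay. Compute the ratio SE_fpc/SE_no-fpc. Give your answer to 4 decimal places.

0.8745

f = n/N = 1906/8102 = 0.23525056.
SE_no-fpc = √(s²/n) = 0.22882519; SE_fpc = √((1−f)s²/n) = 0.20010752.
Ratio = √(1−f) = 0.87449954.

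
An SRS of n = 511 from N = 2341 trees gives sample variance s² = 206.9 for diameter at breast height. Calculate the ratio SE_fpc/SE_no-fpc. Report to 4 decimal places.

0.8841

f = n/N = 511/2341 = 0.21828279.
SE_no-fpc = √(s²/n) = 0.63631153; SE_fpc = √((1−f)s²/n) = 0.5625934.
Ratio = √(1−f) = 0.88414773.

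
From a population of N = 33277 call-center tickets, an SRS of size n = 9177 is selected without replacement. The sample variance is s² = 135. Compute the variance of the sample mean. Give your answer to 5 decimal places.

Under SRS without replacement, Var(ȳ) = (1 − f)·s²/n with f = n/N = 9177/33277 = 0.27577606.
Var(ȳ) = (1 − 0.27577606)·135/9177 = 0.72422394·0.01471069 = 0.010653834.

0.01065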